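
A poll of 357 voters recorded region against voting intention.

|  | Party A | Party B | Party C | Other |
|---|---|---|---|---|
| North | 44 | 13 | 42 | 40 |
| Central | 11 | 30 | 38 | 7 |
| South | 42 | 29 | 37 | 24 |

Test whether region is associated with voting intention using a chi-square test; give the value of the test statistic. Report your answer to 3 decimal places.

42.417

Row totals: 139, 86, 132. Column totals: 97, 72, 117, 71. Grand total N = 357.
Expected counts (row total × column total / N):
  North, Party A: 139×97/357 = 37.76751
  North, Party B: 139×72/357 = 28.03361
  North, Party C: 139×117/357 = 45.55462
  North, Other: 139×71/357 = 27.64426
  Central, Party A: 86×97/357 = 23.36695
  Central, Party B: 86×72/357 = 17.34454
  Central, Party C: 86×117/357 = 28.18487
  Central, Other: 86×71/357 = 17.10364
  South, Party A: 132×97/357 = 35.86555
  South, Party B: 132×72/357 = 26.62185
  South, Party C: 132×117/357 = 43.26050
  South, Other: 132×71/357 = 26.25210
Contributions (O − E)²/E:
  (44 − 37.76751)²/37.76751 = 1.0285
  (13 − 28.03361)²/28.03361 = 8.0621
  (42 − 45.55462)²/45.55462 = 0.2774
  (40 − 27.64426)²/27.64426 = 5.5225
  (11 − 23.36695)²/23.36695 = 6.5452
  (30 − 17.34454)²/17.34454 = 9.2341
  (38 − 28.18487)²/28.18487 = 3.4180
  (7 − 17.10364)²/17.10364 = 5.9685
  (42 − 35.86555)²/35.86555 = 1.0492
  (29 − 26.62185)²/26.62185 = 0.2124
  (37 − 43.26050)²/43.26050 = 0.9060
  (24 − 26.25210)²/26.25210 = 0.1932
χ² = 1.0285 + 8.0621 + 0.2774 + 5.5225 + 6.5452 + 9.2341 + 3.4180 + 5.9685 + 1.0492 + 0.2124 + 0.9060 + 0.1932 = 42.417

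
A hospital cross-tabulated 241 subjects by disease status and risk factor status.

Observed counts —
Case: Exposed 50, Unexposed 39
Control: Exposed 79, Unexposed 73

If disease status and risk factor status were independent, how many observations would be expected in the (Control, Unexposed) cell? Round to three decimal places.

70.639

Row total (Control) = 152; column total (Unexposed) = 112; grand total N = 241.
Expected count = (row total × column total) / N = 152 × 112 / 241 = 70.639.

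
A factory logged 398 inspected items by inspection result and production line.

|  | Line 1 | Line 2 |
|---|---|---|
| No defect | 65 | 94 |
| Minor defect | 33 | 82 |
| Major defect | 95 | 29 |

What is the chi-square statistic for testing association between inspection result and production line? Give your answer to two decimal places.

Row totals: 159, 115, 124. Column totals: 193, 205. Grand total N = 398.
Expected counts (row total × column total / N):
  No defect, Line 1: 159×193/398 = 77.103
  No defect, Line 2: 159×205/398 = 81.897
  Minor defect, Line 1: 115×193/398 = 55.766
  Minor defect, Line 2: 115×205/398 = 59.234
  Major defect, Line 1: 124×193/398 = 60.131
  Major defect, Line 2: 124×205/398 = 63.869
Contributions (O − E)²/E:
  (65 − 77.103)²/77.103 = 1.8998
  (94 − 81.897)²/81.897 = 1.7886
  (33 − 55.766)²/55.766 = 9.2940
  (82 − 59.234)²/59.234 = 8.7499
  (95 − 60.131)²/60.131 = 20.2200
  (29 − 63.869)²/63.869 = 19.0366
χ² = 1.8998 + 1.7886 + 9.2940 + 8.7499 + 20.2200 + 19.0366 = 60.99

60.99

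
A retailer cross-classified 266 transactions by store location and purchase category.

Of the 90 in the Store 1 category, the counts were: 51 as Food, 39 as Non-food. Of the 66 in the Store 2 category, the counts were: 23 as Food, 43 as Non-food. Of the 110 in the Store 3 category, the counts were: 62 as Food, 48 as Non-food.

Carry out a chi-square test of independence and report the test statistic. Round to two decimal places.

9.31

Row totals: 90, 66, 110. Column totals: 136, 130. Grand total N = 266.
Expected counts (row total × column total / N):
  Store 1, Food: 90×136/266 = 46.015
  Store 1, Non-food: 90×130/266 = 43.985
  Store 2, Food: 66×136/266 = 33.744
  Store 2, Non-food: 66×130/266 = 32.256
  Store 3, Food: 110×136/266 = 56.241
  Store 3, Non-food: 110×130/266 = 53.759
Contributions (O − E)²/E:
  (51 − 46.015)²/46.015 = 0.5400
  (39 − 43.985)²/43.985 = 0.5650
  (23 − 33.744)²/33.744 = 3.4209
  (43 − 32.256)²/32.256 = 3.5787
  (62 − 56.241)²/56.241 = 0.5897
  (48 − 53.759)²/53.759 = 0.6169
χ² = 0.5400 + 0.5650 + 3.4209 + 3.5787 + 0.5897 + 0.6169 = 9.31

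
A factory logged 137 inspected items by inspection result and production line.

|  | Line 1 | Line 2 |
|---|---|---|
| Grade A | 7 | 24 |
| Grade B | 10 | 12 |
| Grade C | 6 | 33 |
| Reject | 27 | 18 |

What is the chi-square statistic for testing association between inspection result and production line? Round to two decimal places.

Row totals: 31, 22, 39, 45. Column totals: 50, 87. Grand total N = 137.
Expected counts (row total × column total / N):
  Grade A, Line 1: 31×50/137 = 11.314
  Grade A, Line 2: 31×87/137 = 19.686
  Grade B, Line 1: 22×50/137 = 8.029
  Grade B, Line 2: 22×87/137 = 13.971
  Grade C, Line 1: 39×50/137 = 14.234
  Grade C, Line 2: 39×87/137 = 24.766
  Reject, Line 1: 45×50/137 = 16.423
  Reject, Line 2: 45×87/137 = 28.577
Contributions (O − E)²/E:
  (7 − 11.314)²/11.314 = 1.6449
  (24 − 19.686)²/19.686 = 0.9454
  (10 − 8.029)²/8.029 = 0.4839
  (12 − 13.971)²/13.971 = 0.2781
  (6 − 14.234)²/14.234 = 4.7632
  (33 − 24.766)²/24.766 = 2.7376
  (27 − 16.423)²/16.423 = 6.8120
  (18 − 28.577)²/28.577 = 3.9148
χ² = 1.6449 + 0.9454 + 0.4839 + 0.2781 + 4.7632 + 2.7376 + 6.8120 + 3.9148 = 21.58

21.58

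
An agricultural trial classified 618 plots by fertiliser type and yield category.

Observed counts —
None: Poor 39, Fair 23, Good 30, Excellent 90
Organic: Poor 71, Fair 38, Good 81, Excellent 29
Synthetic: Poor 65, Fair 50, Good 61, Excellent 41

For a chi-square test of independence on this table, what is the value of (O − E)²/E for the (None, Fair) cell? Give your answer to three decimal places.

Row total (None) = 182; column total (Fair) = 111; N = 618.
Expected count E = 182 × 111 / 618 = 32.6893.
Contribution = (O − E)²/E = (23 − 32.6893)² / 32.6893 = 2.872.

2.872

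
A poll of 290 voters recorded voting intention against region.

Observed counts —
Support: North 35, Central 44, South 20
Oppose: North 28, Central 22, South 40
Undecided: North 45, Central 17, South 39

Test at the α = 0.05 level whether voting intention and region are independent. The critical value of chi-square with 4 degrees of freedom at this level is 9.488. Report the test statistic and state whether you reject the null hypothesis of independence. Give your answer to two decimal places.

Row totals: 99, 90, 101. Column totals: 108, 83, 99. Grand total N = 290.
Expected counts (row total × column total / N):
  Support, North: 99×108/290 = 36.869
  Support, Central: 99×83/290 = 28.334
  Support, South: 99×99/290 = 33.797
  Oppose, North: 90×108/290 = 33.517
  Oppose, Central: 90×83/290 = 25.759
  Oppose, South: 90×99/290 = 30.724
  Undecided, North: 101×108/290 = 37.614
  Undecided, Central: 101×83/290 = 28.907
  Undecided, South: 101×99/290 = 34.479
Contributions (O − E)²/E:
  (35 − 36.869)²/36.869 = 0.0947
  (44 − 28.334)²/28.334 = 8.6618
  (20 − 33.797)²/33.797 = 5.6324
  (28 − 33.517)²/33.517 = 0.9081
  (22 − 25.759)²/25.759 = 0.5485
  (40 − 30.724)²/30.724 = 2.8006
  (45 − 37.614)²/37.614 = 1.4503
  (17 − 28.907)²/28.907 = 4.9046
  (39 − 34.479)²/34.479 = 0.5928
χ² = 0.0947 + 8.6618 + 5.6324 + 0.9081 + 0.5485 + 2.8006 + 1.4503 + 4.9046 + 0.5928 = 25.59
df = (3−1)(3−1) = 4. Since 25.59 > 9.488, reject the null hypothesis of independence at α = 0.05.

25.59; reject H₀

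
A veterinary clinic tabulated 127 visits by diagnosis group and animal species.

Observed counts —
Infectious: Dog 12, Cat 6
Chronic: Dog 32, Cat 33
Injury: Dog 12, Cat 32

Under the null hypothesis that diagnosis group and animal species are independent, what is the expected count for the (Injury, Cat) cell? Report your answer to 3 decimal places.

Row total (Injury) = 44; column total (Cat) = 71; grand total N = 127.
Expected count = (row total × column total) / N = 44 × 71 / 127 = 24.598.

24.598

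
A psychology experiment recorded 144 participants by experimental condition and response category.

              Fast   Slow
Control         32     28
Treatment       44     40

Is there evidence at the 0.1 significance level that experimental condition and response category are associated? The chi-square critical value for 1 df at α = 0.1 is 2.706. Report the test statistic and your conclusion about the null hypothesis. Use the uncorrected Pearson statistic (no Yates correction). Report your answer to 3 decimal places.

Row totals: 60, 84. Column totals: 76, 68. Grand total N = 144.
Expected counts (row total × column total / N):
  Control, Fast: 60×76/144 = 31.6667
  Control, Slow: 60×68/144 = 28.3333
  Treatment, Fast: 84×76/144 = 44.3333
  Treatment, Slow: 84×68/144 = 39.6667
Contributions (O − E)²/E:
  (32 − 31.6667)²/31.6667 = 0.0035
  (28 − 28.3333)²/28.3333 = 0.0039
  (44 − 44.3333)²/44.3333 = 0.0025
  (40 − 39.6667)²/39.6667 = 0.0028
χ² = 0.0035 + 0.0039 + 0.0025 + 0.0028 = 0.013
df = (2−1)(2−1) = 1. Since 0.013 < 2.706, fail to reject the null hypothesis of independence at α = 0.1.

0.013; fail to reject H₀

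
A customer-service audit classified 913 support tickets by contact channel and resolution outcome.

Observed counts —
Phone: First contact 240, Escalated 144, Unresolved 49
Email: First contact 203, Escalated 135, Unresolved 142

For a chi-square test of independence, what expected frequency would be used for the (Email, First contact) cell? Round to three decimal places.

Row total (Email) = 480; column total (First contact) = 443; grand total N = 913.
Expected count = (row total × column total) / N = 480 × 443 / 913 = 232.903.

232.903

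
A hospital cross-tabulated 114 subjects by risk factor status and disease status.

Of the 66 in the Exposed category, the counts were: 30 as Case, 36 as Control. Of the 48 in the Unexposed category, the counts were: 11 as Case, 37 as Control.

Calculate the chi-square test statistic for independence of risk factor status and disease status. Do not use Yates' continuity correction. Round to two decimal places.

Row totals: 66, 48. Column totals: 41, 73. Grand total N = 114.
Expected counts (row total × column total / N):
  Exposed, Case: 66×41/114 = 23.737
  Exposed, Control: 66×73/114 = 42.263
  Unexposed, Case: 48×41/114 = 17.263
  Unexposed, Control: 48×73/114 = 30.737
Contributions (O − E)²/E:
  (30 − 23.737)²/23.737 = 1.6525
  (36 − 42.263)²/42.263 = 0.9281
  (11 − 17.263)²/17.263 = 2.2722
  (37 − 30.737)²/30.737 = 1.2762
χ² = 1.6525 + 0.9281 + 2.2722 + 1.2762 = 6.13

6.13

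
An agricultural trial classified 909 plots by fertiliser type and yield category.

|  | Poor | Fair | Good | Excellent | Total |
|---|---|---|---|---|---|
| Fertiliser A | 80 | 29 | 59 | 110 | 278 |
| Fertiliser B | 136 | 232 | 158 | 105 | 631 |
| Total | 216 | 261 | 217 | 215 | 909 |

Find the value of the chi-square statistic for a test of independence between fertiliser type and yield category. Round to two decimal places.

Grand total N = 909.
Expected counts (row total × column total / N):
  Fertiliser A, Poor: 278×216/909 = 66.059
  Fertiliser A, Fair: 278×261/909 = 79.822
  Fertiliser A, Good: 278×217/909 = 66.365
  Fertiliser A, Excellent: 278×215/909 = 65.754
  Fertiliser B, Poor: 631×216/909 = 149.941
  Fertiliser B, Fair: 631×261/909 = 181.178
  Fertiliser B, Good: 631×217/909 = 150.635
  Fertiliser B, Excellent: 631×215/909 = 149.246
Contributions (O − E)²/E:
  (80 − 66.059)²/66.059 = 2.9421
  (29 − 79.822)²/79.822 = 32.3579
  (59 − 66.365)²/66.365 = 0.8173
  (110 − 65.754)²/65.754 = 29.7732
  (136 − 149.941)²/149.941 = 1.2962
  (232 − 181.178)²/181.178 = 14.2560
  (158 − 150.635)²/150.635 = 0.3601
  (105 − 149.246)²/149.246 = 13.1173
χ² = 2.9421 + 32.3579 + 0.8173 + 29.7732 + 1.2962 + 14.2560 + 0.3601 + 13.1173 = 94.92

94.92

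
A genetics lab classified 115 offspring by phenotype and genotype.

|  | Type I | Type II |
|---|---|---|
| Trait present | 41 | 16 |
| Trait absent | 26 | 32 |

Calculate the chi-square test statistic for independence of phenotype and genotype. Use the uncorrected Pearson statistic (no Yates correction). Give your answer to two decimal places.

8.68

Row totals: 57, 58. Column totals: 67, 48. Grand total N = 115.
Expected counts (row total × column total / N):
  Trait present, Type I: 57×67/115 = 33.209
  Trait present, Type II: 57×48/115 = 23.791
  Trait absent, Type I: 58×67/115 = 33.791
  Trait absent, Type II: 58×48/115 = 24.209
Contributions (O − E)²/E:
  (41 − 33.209)²/33.209 = 1.8278
  (16 − 23.791)²/23.791 = 2.5514
  (26 − 33.791)²/33.791 = 1.7963
  (32 − 24.209)²/24.209 = 2.5073
χ² = 1.8278 + 2.5514 + 1.7963 + 2.5073 = 8.68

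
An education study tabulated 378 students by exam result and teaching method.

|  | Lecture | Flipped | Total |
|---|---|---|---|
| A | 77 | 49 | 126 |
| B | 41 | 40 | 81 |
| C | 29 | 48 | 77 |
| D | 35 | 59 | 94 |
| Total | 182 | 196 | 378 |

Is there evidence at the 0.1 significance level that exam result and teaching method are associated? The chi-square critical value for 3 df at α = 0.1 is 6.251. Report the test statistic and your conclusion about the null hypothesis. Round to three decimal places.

16.555; reject H₀

Grand total N = 378.
Expected counts (row total × column total / N):
  A, Lecture: 126×182/378 = 60.6667
  A, Flipped: 126×196/378 = 65.3333
  B, Lecture: 81×182/378 = 39.0000
  B, Flipped: 81×196/378 = 42.0000
  C, Lecture: 77×182/378 = 37.0741
  C, Flipped: 77×196/378 = 39.9259
  D, Lecture: 94×182/378 = 45.2593
  D, Flipped: 94×196/378 = 48.7407
Contributions (O − E)²/E:
  (77 − 60.6667)²/60.6667 = 4.3974
  (49 − 65.3333)²/65.3333 = 4.0833
  (41 − 39.0000)²/39.0000 = 0.1026
  (40 − 42.0000)²/42.0000 = 0.0952
  (29 − 37.0741)²/37.0741 = 1.7584
  (48 − 39.9259)²/39.9259 = 1.6328
  (35 − 45.2593)²/45.2593 = 2.3256
  (59 − 48.7407)²/48.7407 = 2.1595
χ² = 4.3974 + 4.0833 + 0.1026 + 0.0952 + 1.7584 + 1.6328 + 2.3256 + 2.1595 = 16.555
df = (4−1)(2−1) = 3. Since 16.555 > 6.251, reject the null hypothesis of independence at α = 0.1.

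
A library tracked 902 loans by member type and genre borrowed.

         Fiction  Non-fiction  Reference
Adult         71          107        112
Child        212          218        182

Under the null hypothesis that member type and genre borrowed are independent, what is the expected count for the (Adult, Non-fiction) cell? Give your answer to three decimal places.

104.490

Row total (Adult) = 290; column total (Non-fiction) = 325; grand total N = 902.
Expected count = (row total × column total) / N = 290 × 325 / 902 = 104.490.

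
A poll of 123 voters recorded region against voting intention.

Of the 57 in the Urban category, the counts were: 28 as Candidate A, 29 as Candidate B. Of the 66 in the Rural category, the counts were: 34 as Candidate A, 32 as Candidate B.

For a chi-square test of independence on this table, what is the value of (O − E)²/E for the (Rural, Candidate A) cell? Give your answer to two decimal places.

0.02

Row total (Rural) = 66; column total (Candidate A) = 62; N = 123.
Expected count E = 66 × 62 / 123 = 33.268.
Contribution = (O − E)²/E = (34 − 33.268)² / 33.268 = 0.02.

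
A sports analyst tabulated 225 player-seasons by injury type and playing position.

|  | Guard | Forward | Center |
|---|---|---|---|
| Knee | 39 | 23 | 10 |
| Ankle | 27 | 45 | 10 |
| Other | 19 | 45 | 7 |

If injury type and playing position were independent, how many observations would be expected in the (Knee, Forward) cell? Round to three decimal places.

Row total (Knee) = 72; column total (Forward) = 113; grand total N = 225.
Expected count = (row total × column total) / N = 72 × 113 / 225 = 36.160.

36.160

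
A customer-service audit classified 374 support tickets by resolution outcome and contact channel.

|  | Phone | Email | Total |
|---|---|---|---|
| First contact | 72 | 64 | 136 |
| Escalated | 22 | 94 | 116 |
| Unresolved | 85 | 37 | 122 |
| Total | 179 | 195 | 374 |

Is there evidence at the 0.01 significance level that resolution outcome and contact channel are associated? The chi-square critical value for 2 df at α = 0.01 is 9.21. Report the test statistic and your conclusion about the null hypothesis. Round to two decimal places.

63.48; reject H₀

Grand total N = 374.
Expected counts (row total × column total / N):
  First contact, Phone: 136×179/374 = 65.091
  First contact, Email: 136×195/374 = 70.909
  Escalated, Phone: 116×179/374 = 55.519
  Escalated, Email: 116×195/374 = 60.481
  Unresolved, Phone: 122×179/374 = 58.390
  Unresolved, Email: 122×195/374 = 63.610
Contributions (O − E)²/E:
  (72 − 65.091)²/65.091 = 0.7333
  (64 − 70.909)²/70.909 = 0.6732
  (22 − 55.519)²/55.519 = 20.2367
  (94 − 60.481)²/60.481 = 18.5765
  (85 − 58.390)²/58.390 = 12.1269
  (37 − 63.610)²/63.610 = 11.1318
χ² = 0.7333 + 0.6732 + 20.2367 + 18.5765 + 12.1269 + 11.1318 = 63.48
df = (3−1)(2−1) = 2. Since 63.48 > 9.21, reject the null hypothesis of independence at α = 0.01.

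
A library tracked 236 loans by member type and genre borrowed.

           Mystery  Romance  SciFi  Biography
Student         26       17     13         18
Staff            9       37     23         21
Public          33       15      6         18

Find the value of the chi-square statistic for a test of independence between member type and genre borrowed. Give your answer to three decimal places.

33.110

Row totals: 74, 90, 72. Column totals: 68, 69, 42, 57. Grand total N = 236.
Expected counts (row total × column total / N):
  Student, Mystery: 74×68/236 = 21.32203
  Student, Romance: 74×69/236 = 21.63559
  Student, SciFi: 74×42/236 = 13.16949
  Student, Biography: 74×57/236 = 17.87288
  Staff, Mystery: 90×68/236 = 25.93220
  Staff, Romance: 90×69/236 = 26.31356
  Staff, SciFi: 90×42/236 = 16.01695
  Staff, Biography: 90×57/236 = 21.73729
  Public, Mystery: 72×68/236 = 20.74576
  Public, Romance: 72×69/236 = 21.05085
  Public, SciFi: 72×42/236 = 12.81356
  Public, Biography: 72×57/236 = 17.38983
Contributions (O − E)²/E:
  (26 − 21.32203)²/21.32203 = 1.0263
  (17 − 21.63559)²/21.63559 = 0.9932
  (13 − 13.16949)²/13.16949 = 0.0022
  (18 − 17.87288)²/17.87288 = 0.0009
  (9 − 25.93220)²/25.93220 = 11.0557
  (37 − 26.31356)²/26.31356 = 4.3400
  (23 − 16.01695)²/16.01695 = 3.0445
  (21 − 21.73729)²/21.73729 = 0.0250
  (33 − 20.74576)²/20.74576 = 7.2384
  (15 − 21.05085)²/21.05085 = 1.7393
  (6 − 12.81356)²/12.81356 = 3.6231
  (18 − 17.38983)²/17.38983 = 0.0214
χ² = 1.0263 + 0.9932 + 0.0022 + 0.0009 + 11.0557 + 4.3400 + 3.0445 + 0.0250 + 7.2384 + 1.7393 + 3.6231 + 0.0214 = 33.110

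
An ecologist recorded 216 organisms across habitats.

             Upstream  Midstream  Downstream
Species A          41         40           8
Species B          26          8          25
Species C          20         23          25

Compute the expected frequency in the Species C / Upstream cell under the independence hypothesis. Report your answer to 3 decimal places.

27.389

Row total (Species C) = 68; column total (Upstream) = 87; grand total N = 216.
Expected count = (row total × column total) / N = 68 × 87 / 216 = 27.389.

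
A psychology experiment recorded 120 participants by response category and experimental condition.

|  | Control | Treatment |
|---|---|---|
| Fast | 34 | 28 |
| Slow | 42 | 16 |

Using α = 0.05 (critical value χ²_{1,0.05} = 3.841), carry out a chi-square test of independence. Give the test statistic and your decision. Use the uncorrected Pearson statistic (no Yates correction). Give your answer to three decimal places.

Row totals: 62, 58. Column totals: 76, 44. Grand total N = 120.
Expected counts (row total × column total / N):
  Fast, Control: 62×76/120 = 39.2667
  Fast, Treatment: 62×44/120 = 22.7333
  Slow, Control: 58×76/120 = 36.7333
  Slow, Treatment: 58×44/120 = 21.2667
Contributions (O − E)²/E:
  (34 − 39.2667)²/39.2667 = 0.7064
  (28 − 22.7333)²/22.7333 = 1.2202
  (42 − 36.7333)²/36.7333 = 0.7551
  (16 − 21.2667)²/21.2667 = 1.3043
χ² = 0.7064 + 1.2202 + 0.7551 + 1.3043 = 3.986
df = (2−1)(2−1) = 1. Since 3.986 > 3.841, reject the null hypothesis of independence at α = 0.05.

3.986; reject H₀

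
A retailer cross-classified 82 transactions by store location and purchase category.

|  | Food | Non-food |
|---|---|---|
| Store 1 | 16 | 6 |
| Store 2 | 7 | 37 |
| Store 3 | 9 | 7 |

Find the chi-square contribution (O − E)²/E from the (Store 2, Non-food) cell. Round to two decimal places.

Row total (Store 2) = 44; column total (Non-food) = 50; N = 82.
Expected count E = 44 × 50 / 82 = 26.829.
Contribution = (O − E)²/E = (37 − 26.829)² / 26.829 = 3.86.

3.86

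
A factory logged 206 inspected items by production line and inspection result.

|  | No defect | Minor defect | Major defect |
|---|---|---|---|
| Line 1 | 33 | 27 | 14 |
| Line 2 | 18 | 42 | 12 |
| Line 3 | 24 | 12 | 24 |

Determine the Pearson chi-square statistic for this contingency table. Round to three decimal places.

25.319

Row totals: 74, 72, 60. Column totals: 75, 81, 50. Grand total N = 206.
Expected counts (row total × column total / N):
  Line 1, No defect: 74×75/206 = 26.9417
  Line 1, Minor defect: 74×81/206 = 29.0971
  Line 1, Major defect: 74×50/206 = 17.9612
  Line 2, No defect: 72×75/206 = 26.2136
  Line 2, Minor defect: 72×81/206 = 28.3107
  Line 2, Major defect: 72×50/206 = 17.4757
  Line 3, No defect: 60×75/206 = 21.8447
  Line 3, Minor defect: 60×81/206 = 23.5922
  Line 3, Major defect: 60×50/206 = 14.5631
Contributions (O − E)²/E:
  (33 − 26.9417)²/26.9417 = 1.3623
  (27 − 29.0971)²/29.0971 = 0.1511
  (14 − 17.9612)²/17.9612 = 0.8736
  (18 − 26.2136)²/26.2136 = 2.5736
  (42 − 28.3107)²/28.3107 = 6.6193
  (12 − 17.4757)²/17.4757 = 1.7157
  (24 − 21.8447)²/21.8447 = 0.2127
  (12 − 23.5922)²/23.5922 = 5.6959
  (24 − 14.5631)²/14.5631 = 6.1151
χ² = 1.3623 + 0.1511 + 0.8736 + 2.5736 + 6.6193 + 1.7157 + 0.2127 + 5.6959 + 6.1151 = 25.319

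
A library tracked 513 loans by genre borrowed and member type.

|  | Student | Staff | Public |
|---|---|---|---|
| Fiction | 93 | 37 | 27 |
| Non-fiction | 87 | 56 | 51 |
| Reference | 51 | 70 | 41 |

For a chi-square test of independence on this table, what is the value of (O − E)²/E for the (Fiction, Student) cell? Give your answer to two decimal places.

Row total (Fiction) = 157; column total (Student) = 231; N = 513.
Expected count E = 157 × 231 / 513 = 70.696.
Contribution = (O − E)²/E = (93 − 70.696)² / 70.696 = 7.04.

7.04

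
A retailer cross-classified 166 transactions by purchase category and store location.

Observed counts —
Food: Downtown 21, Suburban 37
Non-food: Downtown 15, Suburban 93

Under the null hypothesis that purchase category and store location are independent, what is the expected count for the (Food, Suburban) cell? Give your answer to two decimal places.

45.42

Row total (Food) = 58; column total (Suburban) = 130; grand total N = 166.
Expected count = (row total × column total) / N = 58 × 130 / 166 = 45.42.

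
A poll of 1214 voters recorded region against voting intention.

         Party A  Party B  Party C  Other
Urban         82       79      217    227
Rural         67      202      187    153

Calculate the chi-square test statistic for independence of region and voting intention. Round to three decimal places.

Row totals: 605, 609. Column totals: 149, 281, 404, 380. Grand total N = 1214.
Expected counts (row total × column total / N):
  Urban, Party A: 605×149/1214 = 74.2545
  Urban, Party B: 605×281/1214 = 140.0371
  Urban, Party C: 605×404/1214 = 201.3344
  Urban, Other: 605×380/1214 = 189.3740
  Rural, Party A: 609×149/1214 = 74.7455
  Rural, Party B: 609×281/1214 = 140.9629
  Rural, Party C: 609×404/1214 = 202.6656
  Rural, Other: 609×380/1214 = 190.6260
Contributions (O − E)²/E:
  (82 − 74.2545)²/74.2545 = 0.8079
  (79 − 140.0371)²/140.0371 = 26.6039
  (217 − 201.3344)²/201.3344 = 1.2189
  (227 − 189.3740)²/189.3740 = 7.4758
  (67 − 74.7455)²/74.7455 = 0.8026
  (202 − 140.9629)²/140.9629 = 26.4291
  (187 − 202.6656)²/202.6656 = 1.2109
  (153 − 190.6260)²/190.6260 = 7.4267
χ² = 0.8079 + 26.6039 + 1.2189 + 7.4758 + 0.8026 + 26.4291 + 1.2109 + 7.4267 = 71.976

71.976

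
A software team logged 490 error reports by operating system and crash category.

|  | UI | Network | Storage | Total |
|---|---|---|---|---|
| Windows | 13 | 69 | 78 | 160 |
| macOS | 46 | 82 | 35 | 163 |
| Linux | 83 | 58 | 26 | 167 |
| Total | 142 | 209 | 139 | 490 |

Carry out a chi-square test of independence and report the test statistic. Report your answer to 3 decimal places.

89.299

Grand total N = 490.
Expected counts (row total × column total / N):
  Windows, UI: 160×142/490 = 46.3673
  Windows, Network: 160×209/490 = 68.2449
  Windows, Storage: 160×139/490 = 45.3878
  macOS, UI: 163×142/490 = 47.2367
  macOS, Network: 163×209/490 = 69.5245
  macOS, Storage: 163×139/490 = 46.2388
  Linux, UI: 167×142/490 = 48.3959
  Linux, Network: 167×209/490 = 71.2306
  Linux, Storage: 167×139/490 = 47.3735
Contributions (O − E)²/E:
  (13 − 46.3673)²/46.3673 = 24.0121
  (69 − 68.2449)²/68.2449 = 0.0084
  (78 − 45.3878)²/45.3878 = 23.4326
  (46 − 47.2367)²/47.2367 = 0.0324
  (82 − 69.5245)²/69.5245 = 2.2386
  (35 − 46.2388)²/46.2388 = 2.7317
  (83 − 48.3959)²/48.3959 = 24.7427
  (58 − 71.2306)²/71.2306 = 2.4575
  (26 − 47.3735)²/47.3735 = 9.6431
χ² = 24.0121 + 0.0084 + 23.4326 + 0.0324 + 2.2386 + 2.7317 + 24.7427 + 2.4575 + 9.6431 = 89.299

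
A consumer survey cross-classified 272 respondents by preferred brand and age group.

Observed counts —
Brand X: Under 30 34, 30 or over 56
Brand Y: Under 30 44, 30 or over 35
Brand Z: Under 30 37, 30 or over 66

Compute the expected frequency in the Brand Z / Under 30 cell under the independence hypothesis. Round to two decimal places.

Row total (Brand Z) = 103; column total (Under 30) = 115; grand total N = 272.
Expected count = (row total × column total) / N = 103 × 115 / 272 = 43.55.

43.55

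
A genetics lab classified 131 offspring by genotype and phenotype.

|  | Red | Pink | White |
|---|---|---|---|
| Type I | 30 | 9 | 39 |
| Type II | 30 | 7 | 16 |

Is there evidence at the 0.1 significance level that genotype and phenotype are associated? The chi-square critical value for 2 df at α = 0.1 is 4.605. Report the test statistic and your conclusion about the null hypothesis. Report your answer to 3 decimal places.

Row totals: 78, 53. Column totals: 60, 16, 55. Grand total N = 131.
Expected counts (row total × column total / N):
  Type I, Red: 78×60/131 = 35.72519
  Type I, Pink: 78×16/131 = 9.52672
  Type I, White: 78×55/131 = 32.74809
  Type II, Red: 53×60/131 = 24.27481
  Type II, Pink: 53×16/131 = 6.47328
  Type II, White: 53×55/131 = 22.25191
Contributions (O − E)²/E:
  (30 − 35.72519)²/35.72519 = 0.9175
  (9 − 9.52672)²/9.52672 = 0.0291
  (39 − 32.74809)²/32.74809 = 1.1935
  (30 − 24.27481)²/24.27481 = 1.3503
  (7 − 6.47328)²/6.47328 = 0.0429
  (16 − 22.25191)²/22.25191 = 1.7565
χ² = 0.9175 + 0.0291 + 1.1935 + 1.3503 + 0.0429 + 1.7565 = 5.290
df = (2−1)(3−1) = 2. Since 5.290 > 4.605, reject the null hypothesis of independence at α = 0.1.

5.290; reject H₀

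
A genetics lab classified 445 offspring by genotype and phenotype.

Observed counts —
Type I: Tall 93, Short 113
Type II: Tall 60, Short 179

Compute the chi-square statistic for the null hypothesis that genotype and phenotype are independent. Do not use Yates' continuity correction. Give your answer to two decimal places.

19.70

Row totals: 206, 239. Column totals: 153, 292. Grand total N = 445.
Expected counts (row total × column total / N):
  Type I, Tall: 206×153/445 = 70.827
  Type I, Short: 206×292/445 = 135.173
  Type II, Tall: 239×153/445 = 82.173
  Type II, Short: 239×292/445 = 156.827
Contributions (O − E)²/E:
  (93 − 70.827)²/70.827 = 6.9414
  (113 − 135.173)²/135.173 = 3.6371
  (60 − 82.173)²/82.173 = 5.9830
  (179 − 156.827)²/156.827 = 3.1349
χ² = 6.9414 + 3.6371 + 5.9830 + 3.1349 = 19.70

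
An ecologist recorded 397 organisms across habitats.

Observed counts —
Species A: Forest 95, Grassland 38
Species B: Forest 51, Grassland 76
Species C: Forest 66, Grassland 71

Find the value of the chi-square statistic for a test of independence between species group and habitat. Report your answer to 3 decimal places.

27.825

Row totals: 133, 127, 137. Column totals: 212, 185. Grand total N = 397.
Expected counts (row total × column total / N):
  Species A, Forest: 133×212/397 = 71.0227
  Species A, Grassland: 133×185/397 = 61.9773
  Species B, Forest: 127×212/397 = 67.8186
  Species B, Grassland: 127×185/397 = 59.1814
  Species C, Forest: 137×212/397 = 73.1587
  Species C, Grassland: 137×185/397 = 63.8413
Contributions (O − E)²/E:
  (95 − 71.0227)²/71.0227 = 8.0947
  (38 − 61.9773)²/61.9773 = 9.2762
  (51 − 67.8186)²/67.8186 = 4.1709
  (76 − 59.1814)²/59.1814 = 4.7796
  (66 − 73.1587)²/73.1587 = 0.7005
  (71 − 63.8413)²/63.8413 = 0.8027
χ² = 8.0947 + 9.2762 + 4.1709 + 4.7796 + 0.7005 + 0.8027 = 27.825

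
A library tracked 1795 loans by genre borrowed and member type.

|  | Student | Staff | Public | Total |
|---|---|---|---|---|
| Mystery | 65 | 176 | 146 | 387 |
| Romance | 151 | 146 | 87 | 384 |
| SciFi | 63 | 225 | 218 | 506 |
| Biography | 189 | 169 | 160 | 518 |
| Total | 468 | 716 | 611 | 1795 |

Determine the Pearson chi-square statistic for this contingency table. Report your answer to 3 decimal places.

Grand total N = 1795.
Expected counts (row total × column total / N):
  Mystery, Student: 387×468/1795 = 100.9003
  Mystery, Staff: 387×716/1795 = 154.3688
  Mystery, Public: 387×611/1795 = 131.7309
  Romance, Student: 384×468/1795 = 100.1181
  Romance, Staff: 384×716/1795 = 153.1721
  Romance, Public: 384×611/1795 = 130.7097
  SciFi, Student: 506×468/1795 = 131.9265
  SciFi, Staff: 506×716/1795 = 201.8362
  SciFi, Public: 506×611/1795 = 172.2373
  Biography, Student: 518×468/1795 = 135.0552
  Biography, Staff: 518×716/1795 = 206.6228
  Biography, Public: 518×611/1795 = 176.3220
Contributions (O − E)²/E:
  (65 − 100.9003)²/100.9003 = 12.7733
  (176 − 154.3688)²/154.3688 = 3.0311
  (146 − 131.7309)²/131.7309 = 1.5456
  (151 − 100.1181)²/100.1181 = 25.8591
  (146 − 153.1721)²/153.1721 = 0.3358
  (87 − 130.7097)²/130.7097 = 14.6166
  (63 − 131.9265)²/131.9265 = 36.0114
  (225 − 201.8362)²/201.8362 = 2.6584
  (218 − 172.2373)²/172.2373 = 12.1589
  (189 − 135.0552)²/135.0552 = 21.5471
  (169 − 206.6228)²/206.6228 = 6.8505
  (160 − 176.3220)²/176.3220 = 1.5109
χ² = 12.7733 + 3.0311 + 1.5456 + 25.8591 + 0.3358 + 14.6166 + 36.0114 + 2.6584 + 12.1589 + 21.5471 + 6.8505 + 1.5109 = 138.899

138.899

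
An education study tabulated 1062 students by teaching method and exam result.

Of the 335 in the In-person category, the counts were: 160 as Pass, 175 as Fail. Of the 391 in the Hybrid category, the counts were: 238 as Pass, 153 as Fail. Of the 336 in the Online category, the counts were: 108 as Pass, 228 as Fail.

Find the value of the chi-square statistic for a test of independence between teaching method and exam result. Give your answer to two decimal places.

59.79

Row totals: 335, 391, 336. Column totals: 506, 556. Grand total N = 1062.
Expected counts (row total × column total / N):
  In-person, Pass: 335×506/1062 = 159.6139
  In-person, Fail: 335×556/1062 = 175.3861
  Hybrid, Pass: 391×506/1062 = 186.2957
  Hybrid, Fail: 391×556/1062 = 204.7043
  Online, Pass: 336×506/1062 = 160.0904
  Online, Fail: 336×556/1062 = 175.9096
Contributions (O − E)²/E:
  (160 − 159.6139)²/159.6139 = 0.0009
  (175 − 175.3861)²/175.3861 = 0.0008
  (238 − 186.2957)²/186.2957 = 14.3500
  (153 − 204.7043)²/204.7043 = 13.0595
  (108 − 160.0904)²/160.0904 = 16.9492
  (228 − 175.9096)²/175.9096 = 15.4250
χ² = 0.0009 + 0.0008 + 14.3500 + 13.0595 + 16.9492 + 15.4250 = 59.79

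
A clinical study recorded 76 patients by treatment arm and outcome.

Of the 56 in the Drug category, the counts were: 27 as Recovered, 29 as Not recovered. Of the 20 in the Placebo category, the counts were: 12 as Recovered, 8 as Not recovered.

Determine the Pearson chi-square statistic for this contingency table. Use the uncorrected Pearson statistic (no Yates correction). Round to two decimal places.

Row totals: 56, 20. Column totals: 39, 37. Grand total N = 76.
Expected counts (row total × column total / N):
  Drug, Recovered: 56×39/76 = 28.737
  Drug, Not recovered: 56×37/76 = 27.263
  Placebo, Recovered: 20×39/76 = 10.263
  Placebo, Not recovered: 20×37/76 = 9.737
Contributions (O − E)²/E:
  (27 − 28.737)²/28.737 = 0.1050
  (29 − 27.263)²/27.263 = 0.1107
  (12 − 10.263)²/10.263 = 0.2940
  (8 − 9.737)²/9.737 = 0.3099
χ² = 0.1050 + 0.1107 + 0.2940 + 0.3099 = 0.82

0.82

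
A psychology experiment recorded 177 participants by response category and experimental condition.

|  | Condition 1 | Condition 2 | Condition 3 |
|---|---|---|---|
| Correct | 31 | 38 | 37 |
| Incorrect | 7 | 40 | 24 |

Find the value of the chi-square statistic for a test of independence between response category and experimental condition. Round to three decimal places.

Row totals: 106, 71. Column totals: 38, 78, 61. Grand total N = 177.
Expected counts (row total × column total / N):
  Correct, Condition 1: 106×38/177 = 22.7571
  Correct, Condition 2: 106×78/177 = 46.7119
  Correct, Condition 3: 106×61/177 = 36.5311
  Incorrect, Condition 1: 71×38/177 = 15.2429
  Incorrect, Condition 2: 71×78/177 = 31.2881
  Incorrect, Condition 3: 71×61/177 = 24.4689
Contributions (O − E)²/E:
  (31 − 22.7571)²/22.7571 = 2.9857
  (38 − 46.7119)²/46.7119 = 1.6248
  (37 − 36.5311)²/36.5311 = 0.0060
  (7 − 15.2429)²/15.2429 = 4.4575
  (40 − 31.2881)²/31.2881 = 2.4258
  (24 − 24.4689)²/24.4689 = 0.0090
χ² = 2.9857 + 1.6248 + 0.0060 + 4.4575 + 2.4258 + 0.0090 = 11.509

11.509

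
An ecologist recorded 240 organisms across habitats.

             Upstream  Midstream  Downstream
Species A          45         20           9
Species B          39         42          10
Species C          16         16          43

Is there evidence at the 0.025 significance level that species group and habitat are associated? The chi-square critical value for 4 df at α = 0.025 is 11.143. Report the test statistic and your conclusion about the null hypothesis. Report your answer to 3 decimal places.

64.685; reject H₀

Row totals: 74, 91, 75. Column totals: 100, 78, 62. Grand total N = 240.
Expected counts (row total × column total / N):
  Species A, Upstream: 74×100/240 = 30.8333
  Species A, Midstream: 74×78/240 = 24.0500
  Species A, Downstream: 74×62/240 = 19.1167
  Species B, Upstream: 91×100/240 = 37.9167
  Species B, Midstream: 91×78/240 = 29.5750
  Species B, Downstream: 91×62/240 = 23.5083
  Species C, Upstream: 75×100/240 = 31.2500
  Species C, Midstream: 75×78/240 = 24.3750
  Species C, Downstream: 75×62/240 = 19.3750
Contributions (O − E)²/E:
  (45 − 30.8333)²/30.8333 = 6.5090
  (20 − 24.0500)²/24.0500 = 0.6820
  (9 − 19.1167)²/19.1167 = 5.3538
  (39 − 37.9167)²/37.9167 = 0.0310
  (42 − 29.5750)²/29.5750 = 5.2200
  (10 − 23.5083)²/23.5083 = 7.7621
  (16 − 31.2500)²/31.2500 = 7.4420
  (16 − 24.3750)²/24.3750 = 2.8776
  (43 − 19.3750)²/19.3750 = 28.8073
χ² = 6.5090 + 0.6820 + 5.3538 + 0.0310 + 5.2200 + 7.7621 + 7.4420 + 2.8776 + 28.8073 = 64.685
df = (3−1)(3−1) = 4. Since 64.685 > 11.143, reject the null hypothesis of independence at α = 0.025.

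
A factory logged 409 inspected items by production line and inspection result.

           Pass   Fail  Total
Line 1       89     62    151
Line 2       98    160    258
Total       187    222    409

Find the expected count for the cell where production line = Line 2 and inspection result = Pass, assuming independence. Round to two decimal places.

117.96

Row total (Line 2) = 258; column total (Pass) = 187; grand total N = 409.
Expected count = (row total × column total) / N = 258 × 187 / 409 = 117.96.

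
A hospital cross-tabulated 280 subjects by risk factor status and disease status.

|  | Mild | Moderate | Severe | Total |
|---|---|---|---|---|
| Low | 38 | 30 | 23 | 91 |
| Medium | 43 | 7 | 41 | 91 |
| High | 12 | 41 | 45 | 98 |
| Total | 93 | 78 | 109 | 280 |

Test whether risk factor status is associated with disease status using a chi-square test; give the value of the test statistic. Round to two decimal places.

47.85

Grand total N = 280.
Expected counts (row total × column total / N):
  Low, Mild: 91×93/280 = 30.225
  Low, Moderate: 91×78/280 = 25.350
  Low, Severe: 91×109/280 = 35.425
  Medium, Mild: 91×93/280 = 30.225
  Medium, Moderate: 91×78/280 = 25.350
  Medium, Severe: 91×109/280 = 35.425
  High, Mild: 98×93/280 = 32.550
  High, Moderate: 98×78/280 = 27.300
  High, Severe: 98×109/280 = 38.150
Contributions (O − E)²/E:
  (38 − 30.225)²/30.225 = 2.0000
  (30 − 25.350)²/25.350 = 0.8530
  (23 − 35.425)²/35.425 = 4.3580
  (43 − 30.225)²/30.225 = 5.3995
  (7 − 25.350)²/25.350 = 13.2829
  (41 − 35.425)²/35.425 = 0.8774
  (12 − 32.550)²/32.550 = 12.9740
  (41 − 27.300)²/27.300 = 6.8751
  (45 − 38.150)²/38.150 = 1.2299
χ² = 2.0000 + 0.8530 + 4.3580 + 5.3995 + 13.2829 + 0.8774 + 12.9740 + 6.8751 + 1.2299 = 47.85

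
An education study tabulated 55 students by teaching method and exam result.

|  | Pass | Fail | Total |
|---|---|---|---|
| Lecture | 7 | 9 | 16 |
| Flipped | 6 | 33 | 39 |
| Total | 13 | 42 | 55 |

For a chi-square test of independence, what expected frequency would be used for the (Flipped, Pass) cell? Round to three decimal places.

Row total (Flipped) = 39; column total (Pass) = 13; grand total N = 55.
Expected count = (row total × column total) / N = 39 × 13 / 55 = 9.218.

9.218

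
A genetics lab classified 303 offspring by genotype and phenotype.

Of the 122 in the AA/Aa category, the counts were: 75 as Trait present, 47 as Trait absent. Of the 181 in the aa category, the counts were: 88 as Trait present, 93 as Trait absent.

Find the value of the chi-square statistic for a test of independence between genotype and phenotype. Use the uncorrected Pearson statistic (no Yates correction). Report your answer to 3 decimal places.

4.846

Row totals: 122, 181. Column totals: 163, 140. Grand total N = 303.
Expected counts (row total × column total / N):
  AA/Aa, Trait present: 122×163/303 = 65.6304
  AA/Aa, Trait absent: 122×140/303 = 56.3696
  aa, Trait present: 181×163/303 = 97.3696
  aa, Trait absent: 181×140/303 = 83.6304
Contributions (O − E)²/E:
  (75 − 65.6304)²/65.6304 = 1.3376
  (47 − 56.3696)²/56.3696 = 1.5574
  (88 − 97.3696)²/97.3696 = 0.9016
  (93 − 83.6304)²/83.6304 = 1.0497
χ² = 1.3376 + 1.5574 + 0.9016 + 1.0497 = 4.846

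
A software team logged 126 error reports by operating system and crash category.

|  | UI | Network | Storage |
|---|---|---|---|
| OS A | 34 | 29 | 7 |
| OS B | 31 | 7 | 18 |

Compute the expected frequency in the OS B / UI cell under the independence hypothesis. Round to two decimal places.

28.89

Row total (OS B) = 56; column total (UI) = 65; grand total N = 126.
Expected count = (row total × column total) / N = 56 × 65 / 126 = 28.89.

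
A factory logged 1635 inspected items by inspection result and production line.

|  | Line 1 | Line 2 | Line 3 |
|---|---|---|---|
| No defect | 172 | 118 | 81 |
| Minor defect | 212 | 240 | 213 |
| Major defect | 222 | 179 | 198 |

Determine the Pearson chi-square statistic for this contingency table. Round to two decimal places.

28.32

Row totals: 371, 665, 599. Column totals: 606, 537, 492. Grand total N = 1635.
Expected counts (row total × column total / N):
  No defect, Line 1: 371×606/1635 = 137.508
  No defect, Line 2: 371×537/1635 = 121.851
  No defect, Line 3: 371×492/1635 = 111.640
  Minor defect, Line 1: 665×606/1635 = 246.477
  Minor defect, Line 2: 665×537/1635 = 218.413
  Minor defect, Line 3: 665×492/1635 = 200.110
  Major defect, Line 1: 599×606/1635 = 222.015
  Major defect, Line 2: 599×537/1635 = 196.736
  Major defect, Line 3: 599×492/1635 = 180.250
Contributions (O − E)²/E:
  (172 − 137.508)²/137.508 = 8.6518
  (118 − 121.851)²/121.851 = 0.1217
  (81 − 111.640)²/111.640 = 8.4093
  (212 − 246.477)²/246.477 = 4.8226
  (240 − 218.413)²/218.413 = 2.1336
  (213 − 200.110)²/200.110 = 0.8303
  (222 − 222.015)²/222.015 = 0.0000
  (179 − 196.736)²/196.736 = 1.5989
  (198 − 180.250)²/180.250 = 1.7479
χ² = 8.6518 + 0.1217 + 8.4093 + 4.8226 + 2.1336 + 0.8303 + 0.0000 + 1.5989 + 1.7479 = 28.32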